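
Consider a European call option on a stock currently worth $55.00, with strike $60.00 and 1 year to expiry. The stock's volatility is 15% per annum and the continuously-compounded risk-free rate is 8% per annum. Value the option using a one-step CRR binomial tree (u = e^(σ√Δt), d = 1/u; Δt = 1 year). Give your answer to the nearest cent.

CRR parameters: u = e^(σ√Δt) = e^(0.15·√1) = 1.1618, d = 1/u = 0.8607
Per-period rate: rΔt = 0.08·1 = 0.08, so R = e^0.08 = 1.0833
Risk-neutral probability p = (e^0.08 − 0.8607)/(1.1618 − 0.8607) = 0.2226/0.3011 = 0.7392
Terminal stock prices: S_u = 63.9, S_d = 47.34
Terminal payoffs (S − K): max(3.901, 0) = 3.901, max(-12.66, 0) = 0
Node 0 (S = 55): V_0 = e^(−0.08)·[0.7392·3.9009 + 0.2608·0.0000] = 2.6617

$2.66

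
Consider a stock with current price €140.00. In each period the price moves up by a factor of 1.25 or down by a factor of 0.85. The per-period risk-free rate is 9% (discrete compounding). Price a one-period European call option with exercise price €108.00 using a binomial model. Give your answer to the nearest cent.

Risk-neutral probability p = (1 + 0.09 − 0.85)/(1.25 − 0.85) = 0.2400/0.4000 = 0.6000
Terminal stock prices: S_u = 175, S_d = 119
Terminal payoffs (S − K): max(67, 0) = 67, max(11, 0) = 11
Node 0 (S = 140): V_0 = 1/1.09·[0.6000·67.0000 + 0.4000·11.0000] = 40.9174

€40.92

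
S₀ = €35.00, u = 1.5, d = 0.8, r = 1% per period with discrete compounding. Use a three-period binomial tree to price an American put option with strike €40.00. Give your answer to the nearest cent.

Risk-neutral probability p = (1 + 0.01 − 0.8)/(1.5 − 0.8) = 0.2100/0.7000 = 0.3000
Terminal stock prices: S_uuu = 118.1, S_uud = 63, S_udd = 33.6, S_ddd = 17.92
Terminal payoffs (K − S): max(-78.12, 0) = 0, max(-23, 0) = 0, max(6.4, 0) = 6.4, max(22.08, 0) = 22.08
Node uu (S = 78.75): continuation = 1/1.01·[0.3000·0.0000 + 0.7000·0.0000] = 0.0000; exercise value = 0.0000 ≤ continuation, so V_uu = 0.0000
Node ud (S = 42): continuation = 1/1.01·[0.3000·0.0000 + 0.7000·6.4000] = 4.4356; exercise value = 0.0000 ≤ continuation, so V_ud = 4.4356
Node dd (S = 22.4): continuation = 1/1.01·[0.3000·6.4000 + 0.7000·22.0800] = 17.2040; exercise value = 17.6000 > continuation, so V_dd = 17.6000 (exercise)
Node u (S = 52.5): continuation = 1/1.01·[0.3000·0.0000 + 0.7000·4.4356] = 3.0742; exercise value = 0.0000 ≤ continuation, so V_u = 3.0742
Node d (S = 28): continuation = 1/1.01·[0.3000·4.4356 + 0.7000·17.6000] = 13.5155; exercise value = 12.0000 ≤ continuation, so V_d = 13.5155
Node 0 (S = 35): continuation = 1/1.01·[0.3000·3.0742 + 0.7000·13.5155] = 10.2803; exercise value = 5.0000 ≤ continuation, so V_0 = 10.2803

€10.28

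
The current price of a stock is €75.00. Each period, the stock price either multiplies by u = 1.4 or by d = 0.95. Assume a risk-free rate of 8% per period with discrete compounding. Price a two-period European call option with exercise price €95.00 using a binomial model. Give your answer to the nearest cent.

€5.39

Risk-neutral probability p = (1 + 0.08 − 0.95)/(1.4 − 0.95) = 0.1300/0.4500 = 0.2889
Terminal stock prices: S_uu = 147, S_ud = 99.75, S_dd = 67.69
Terminal payoffs (S − K): max(52, 0) = 52, max(4.75, 0) = 4.75, max(-27.31, 0) = 0
Node u (S = 105): V_u = 1/1.08·[0.2889·52.0000 + 0.7111·4.7500] = 17.0370
Node d (S = 71.25): V_d = 1/1.08·[0.2889·4.7500 + 0.7111·0.0000] = 1.2706
Node 0 (S = 75): V_0 = 1/1.08·[0.2889·17.0370 + 0.7111·1.2706] = 5.3938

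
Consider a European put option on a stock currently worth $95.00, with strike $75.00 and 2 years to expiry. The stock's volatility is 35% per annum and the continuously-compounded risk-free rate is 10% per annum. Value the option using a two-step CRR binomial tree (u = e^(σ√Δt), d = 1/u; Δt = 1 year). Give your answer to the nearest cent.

$4.40

CRR parameters: u = e^(σ√Δt) = e^(0.35·√1) = 1.4191, d = 1/u = 0.7047
Per-period rate: rΔt = 0.1·1 = 0.1, so R = e^0.1 = 1.1052
Risk-neutral probability p = (e^0.1 − 0.7047)/(1.4191 − 0.7047) = 0.4005/0.7144 = 0.5606
Terminal stock prices: S_uu = 191.3, S_ud = 95, S_dd = 47.18
Terminal payoffs (K − S): max(-116.3, 0) = 0, max(-20, 0) = 0, max(27.82, 0) = 27.82
Node u (S = 134.8): V_u = e^(−0.1)·[0.5606·0.0000 + 0.4394·0.0000] = 0.0000
Node d (S = 66.95): V_d = e^(−0.1)·[0.5606·0.0000 + 0.4394·27.8244] = 11.0625
Node 0 (S = 95): V_0 = e^(−0.1)·[0.5606·0.0000 + 0.4394·11.0625] = 4.3983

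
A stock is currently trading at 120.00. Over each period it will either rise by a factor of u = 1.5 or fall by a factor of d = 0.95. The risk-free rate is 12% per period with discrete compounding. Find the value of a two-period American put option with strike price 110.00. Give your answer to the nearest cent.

0.65

Risk-neutral probability p = (1 + 0.12 − 0.95)/(1.5 − 0.95) = 0.1700/0.5500 = 0.3091
Terminal stock prices: S_uu = 270, S_ud = 171, S_dd = 108.3
Terminal payoffs (K − S): max(-160, 0) = 0, max(-61, 0) = 0, max(1.7, 0) = 1.7
Node u (S = 180): continuation = 1/1.12·[0.3091·0.0000 + 0.6909·0.0000] = 0.0000; exercise value = 0.0000 ≤ continuation, so V_u = 0.0000
Node d (S = 114): continuation = 1/1.12·[0.3091·0.0000 + 0.6909·1.7000] = 1.0487; exercise value = 0.0000 ≤ continuation, so V_d = 1.0487
Node 0 (S = 120): continuation = 1/1.12·[0.3091·0.0000 + 0.6909·1.0487] = 0.6469; exercise value = 0.0000 ≤ continuation, so V_0 = 0.6469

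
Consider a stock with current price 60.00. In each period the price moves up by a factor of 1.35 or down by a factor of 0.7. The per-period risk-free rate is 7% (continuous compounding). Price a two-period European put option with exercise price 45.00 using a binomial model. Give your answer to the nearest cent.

2.47

Risk-neutral probability p = (e^0.07 − 0.7)/(1.35 − 0.7) = 0.3725/0.6500 = 0.5731
Terminal stock prices: S_uu = 109.4, S_ud = 56.7, S_dd = 29.4
Terminal payoffs (K − S): max(-64.35, 0) = 0, max(-11.7, 0) = 0, max(15.6, 0) = 15.6
Node u (S = 81): V_u = e^(−0.07)·[0.5731·0.0000 + 0.4269·0.0000] = 0.0000
Node d (S = 42): V_d = e^(−0.07)·[0.5731·0.0000 + 0.4269·15.6000] = 6.2096
Node 0 (S = 60): V_0 = e^(−0.07)·[0.5731·0.0000 + 0.4269·6.2096] = 2.4717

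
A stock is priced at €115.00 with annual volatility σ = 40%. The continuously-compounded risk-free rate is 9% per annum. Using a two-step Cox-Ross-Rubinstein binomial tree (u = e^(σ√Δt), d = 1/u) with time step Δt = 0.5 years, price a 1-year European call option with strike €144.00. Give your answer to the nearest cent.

CRR parameters: u = e^(σ√Δt) = e^(0.4·√0.5) = 1.3269, d = 1/u = 0.7536
Per-period rate: rΔt = 0.09·0.5 = 0.045, so R = e^0.045 = 1.0460
Risk-neutral probability p = (e^0.045 − 0.7536)/(1.3269 − 0.7536) = 0.2924/0.5733 = 0.5100
Terminal stock prices: S_uu = 202.5, S_ud = 115, S_dd = 65.32
Terminal payoffs (S − K): max(58.48, 0) = 58.48, max(-29, 0) = 0, max(-78.68, 0) = 0
Node u (S = 152.6): V_u = e^(−0.045)·[0.5100·58.4752 + 0.4900·0.0000] = 28.5128
Node d (S = 86.67): V_d = e^(−0.045)·[0.5100·0.0000 + 0.4900·0.0000] = 0.0000
Node 0 (S = 115): V_0 = e^(−0.045)·[0.5100·28.5128 + 0.4900·0.0000] = 13.9030

€13.90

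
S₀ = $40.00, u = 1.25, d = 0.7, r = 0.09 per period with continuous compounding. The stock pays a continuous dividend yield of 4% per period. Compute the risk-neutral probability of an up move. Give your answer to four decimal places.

Per-period risk-free factor R = e^0.09 = 1.0942; dividend-adjusted growth = e^(0.09−0.04) = 1.0513.
Risk-neutral probability p = (1.0513 − 0.7)/(1.25 − 0.7) = 0.3513/0.5500 = 0.6387

p = 0.6387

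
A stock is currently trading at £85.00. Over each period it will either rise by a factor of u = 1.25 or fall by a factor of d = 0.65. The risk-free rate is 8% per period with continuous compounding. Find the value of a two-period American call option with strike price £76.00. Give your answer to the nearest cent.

£25.25

Risk-neutral probability p = (e^0.08 − 0.65)/(1.25 − 0.65) = 0.4333/0.6000 = 0.7221
Terminal stock prices: S_uu = 132.8, S_ud = 69.06, S_dd = 35.91
Terminal payoffs (S − K): max(56.81, 0) = 56.81, max(-6.938, 0) = 0, max(-40.09, 0) = 0
Node u (S = 106.2): continuation = e^(−0.08)·[0.7221·56.8125 + 0.2779·0.0000] = 37.8726; exercise value = 30.2500 ≤ continuation, so V_u = 37.8726
Node d (S = 55.25): continuation = e^(−0.08)·[0.7221·0.0000 + 0.2779·0.0000] = 0.0000; exercise value = 0.0000 ≤ continuation, so V_d = 0.0000
Node 0 (S = 85): continuation = e^(−0.08)·[0.7221·37.8726 + 0.2779·0.0000] = 25.2468; exercise value = 9.0000 ≤ continuation, so V_0 = 25.2468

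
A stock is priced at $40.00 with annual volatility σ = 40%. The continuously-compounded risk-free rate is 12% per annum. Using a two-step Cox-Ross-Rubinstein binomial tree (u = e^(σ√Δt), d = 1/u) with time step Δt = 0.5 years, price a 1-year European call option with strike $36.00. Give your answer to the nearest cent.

$10.59

CRR parameters: u = e^(σ√Δt) = e^(0.4·√0.5) = 1.3269, d = 1/u = 0.7536
Per-period rate: rΔt = 0.12·0.5 = 0.06, so R = e^0.06 = 1.0618
Risk-neutral probability p = (e^0.06 − 0.7536)/(1.3269 − 0.7536) = 0.3082/0.5733 = 0.5376
Terminal stock prices: S_uu = 70.43, S_ud = 40, S_dd = 22.72
Terminal payoffs (S − K): max(34.43, 0) = 34.43, max(4, 0) = 4, max(-13.28, 0) = 0
Node u (S = 53.08): V_u = e^(−0.06)·[0.5376·34.4262 + 0.4624·4.0000] = 19.1723
Node d (S = 30.15): V_d = e^(−0.06)·[0.5376·4.0000 + 0.4624·0.0000] = 2.0253
Node 0 (S = 40): V_0 = e^(−0.06)·[0.5376·19.1723 + 0.4624·2.0253] = 10.5892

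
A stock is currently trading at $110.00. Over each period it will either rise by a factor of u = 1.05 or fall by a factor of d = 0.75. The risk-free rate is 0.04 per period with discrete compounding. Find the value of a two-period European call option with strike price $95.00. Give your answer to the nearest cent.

$22.70

Risk-neutral probability p = (1 + 0.04 − 0.75)/(1.05 − 0.75) = 0.2900/0.3000 = 0.9667
Terminal stock prices: S_uu = 121.3, S_ud = 86.62, S_dd = 61.88
Terminal payoffs (S − K): max(26.28, 0) = 26.28, max(-8.375, 0) = 0, max(-33.12, 0) = 0
Node u (S = 115.5): V_u = 1/1.04·[0.9667·26.2750 + 0.0333·0.0000] = 24.4223
Node d (S = 82.5): V_d = 1/1.04·[0.9667·0.0000 + 0.0333·0.0000] = 0.0000
Node 0 (S = 110): V_0 = 1/1.04·[0.9667·24.4223 + 0.0333·0.0000] = 22.7002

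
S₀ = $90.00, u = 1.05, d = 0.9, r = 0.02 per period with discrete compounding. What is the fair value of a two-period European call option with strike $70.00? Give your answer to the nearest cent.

Risk-neutral probability p = (1 + 0.02 − 0.9)/(1.05 − 0.9) = 0.1200/0.1500 = 0.8000
Terminal stock prices: S_uu = 99.23, S_ud = 85.05, S_dd = 72.9
Terminal payoffs (S − K): max(29.23, 0) = 29.23, max(15.05, 0) = 15.05, max(2.9, 0) = 2.9
Node u (S = 94.5): V_u = 1/1.02·[0.8000·29.2250 + 0.2000·15.0500] = 25.8725
Node d (S = 81): V_d = 1/1.02·[0.8000·15.0500 + 0.2000·2.9000] = 12.3725
Node 0 (S = 90): V_0 = 1/1.02·[0.8000·25.8725 + 0.2000·12.3725] = 22.7182

$22.72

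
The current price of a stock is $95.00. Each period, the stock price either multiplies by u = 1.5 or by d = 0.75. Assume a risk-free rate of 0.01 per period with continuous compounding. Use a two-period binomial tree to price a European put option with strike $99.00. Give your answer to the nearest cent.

Risk-neutral probability p = (e^0.01 − 0.75)/(1.5 − 0.75) = 0.2601/0.7500 = 0.3467
Terminal stock prices: S_uu = 213.8, S_ud = 106.9, S_dd = 53.44
Terminal payoffs (K − S): max(-114.8, 0) = 0, max(-7.875, 0) = 0, max(45.56, 0) = 45.56
Node u (S = 142.5): V_u = e^(−0.01)·[0.3467·0.0000 + 0.6533·0.0000] = 0.0000
Node d (S = 71.25): V_d = e^(−0.01)·[0.3467·0.0000 + 0.6533·45.5625] = 29.4683
Node 0 (S = 95): V_0 = e^(−0.01)·[0.3467·0.0000 + 0.6533·29.4683] = 19.0591

$19.06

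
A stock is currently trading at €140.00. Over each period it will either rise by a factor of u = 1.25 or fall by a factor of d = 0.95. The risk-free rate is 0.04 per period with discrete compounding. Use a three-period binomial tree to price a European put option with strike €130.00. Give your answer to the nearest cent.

€3.04

Risk-neutral probability p = (1 + 0.04 − 0.95)/(1.25 − 0.95) = 0.0900/0.3000 = 0.3000
Terminal stock prices: S_uuu = 273.4, S_uud = 207.8, S_udd = 157.9, S_ddd = 120
Terminal payoffs (K − S): max(-143.4, 0) = 0, max(-77.81, 0) = 0, max(-27.94, 0) = 0, max(9.968, 0) = 9.968
Node uu (S = 218.8): V_uu = 1/1.04·[0.3000·0.0000 + 0.7000·0.0000] = 0.0000
Node ud (S = 166.2): V_ud = 1/1.04·[0.3000·0.0000 + 0.7000·0.0000] = 0.0000
Node dd (S = 126.3): V_dd = 1/1.04·[0.3000·0.0000 + 0.7000·9.9675] = 6.7089
Node u (S = 175): V_u = 1/1.04·[0.3000·0.0000 + 0.7000·0.0000] = 0.0000
Node d (S = 133): V_d = 1/1.04·[0.3000·0.0000 + 0.7000·6.7089] = 4.5156
Node 0 (S = 140): V_0 = 1/1.04·[0.3000·0.0000 + 0.7000·4.5156] = 3.0393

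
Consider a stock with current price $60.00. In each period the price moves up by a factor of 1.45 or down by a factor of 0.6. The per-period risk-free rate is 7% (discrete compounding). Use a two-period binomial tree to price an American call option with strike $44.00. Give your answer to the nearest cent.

$25.48

Risk-neutral probability p = (1 + 0.07 − 0.6)/(1.45 − 0.6) = 0.4700/0.8500 = 0.5529
Terminal stock prices: S_uu = 126.2, S_ud = 52.2, S_dd = 21.6
Terminal payoffs (S − K): max(82.15, 0) = 82.15, max(8.2, 0) = 8.2, max(-22.4, 0) = 0
Node u (S = 87): continuation = 1/1.07·[0.5529·82.1500 + 0.4471·8.2000] = 45.8785; exercise value = 43.0000 ≤ continuation, so V_u = 45.8785
Node d (S = 36): continuation = 1/1.07·[0.5529·8.2000 + 0.4471·0.0000] = 4.2375; exercise value = 0.0000 ≤ continuation, so V_d = 4.2375
Node 0 (S = 60): continuation = 1/1.07·[0.5529·45.8785 + 0.4471·4.2375] = 25.4790; exercise value = 16.0000 ≤ continuation, so V_0 = 25.4790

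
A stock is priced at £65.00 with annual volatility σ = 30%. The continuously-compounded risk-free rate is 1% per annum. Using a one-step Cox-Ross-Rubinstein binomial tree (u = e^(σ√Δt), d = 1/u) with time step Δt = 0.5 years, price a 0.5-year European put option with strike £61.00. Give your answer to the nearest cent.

CRR parameters: u = e^(σ√Δt) = e^(0.3·√0.5) = 1.2363, d = 1/u = 0.8089
Per-period rate: rΔt = 0.01·0.5 = 0.005, so R = e^0.005 = 1.0050
Risk-neutral probability p = (e^0.005 − 0.8089)/(1.2363 − 0.8089) = 0.1962/0.4275 = 0.4589
Terminal stock prices: S_u = 80.36, S_d = 52.58
Terminal payoffs (K − S): max(-19.36, 0) = 0, max(8.424, 0) = 8.424
Node 0 (S = 65): V_0 = e^(−0.005)·[0.4589·0.0000 + 0.5411·8.4242] = 4.5357

£4.54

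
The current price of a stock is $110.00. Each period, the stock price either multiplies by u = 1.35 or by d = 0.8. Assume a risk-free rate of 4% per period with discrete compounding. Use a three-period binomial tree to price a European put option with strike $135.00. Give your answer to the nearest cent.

Risk-neutral probability p = (1 + 0.04 − 0.8)/(1.35 − 0.8) = 0.2400/0.5500 = 0.4364
Terminal stock prices: S_uuu = 270.6, S_uud = 160.4, S_udd = 95.04, S_ddd = 56.32
Terminal payoffs (K − S): max(-135.6, 0) = 0, max(-25.38, 0) = 0, max(39.96, 0) = 39.96, max(78.68, 0) = 78.68
Node uu (S = 200.5): V_uu = 1/1.04·[0.4364·0.0000 + 0.5636·0.0000] = 0.0000
Node ud (S = 118.8): V_ud = 1/1.04·[0.4364·0.0000 + 0.5636·39.9600] = 21.6566
Node dd (S = 70.4): V_dd = 1/1.04·[0.4364·39.9600 + 0.5636·78.6800] = 59.4077
Node u (S = 148.5): V_u = 1/1.04·[0.4364·0.0000 + 0.5636·21.6566] = 11.7370
Node d (S = 88): V_d = 1/1.04·[0.4364·21.6566 + 0.5636·59.4077] = 41.2832
Node 0 (S = 110): V_0 = 1/1.04·[0.4364·11.7370 + 0.5636·41.2832] = 27.2984

$27.30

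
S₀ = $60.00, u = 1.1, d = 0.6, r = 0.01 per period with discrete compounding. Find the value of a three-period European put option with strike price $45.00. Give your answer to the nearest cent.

$2.33

Risk-neutral probability p = (1 + 0.01 − 0.6)/(1.1 − 0.6) = 0.4100/0.5000 = 0.8200
Terminal stock prices: S_uuu = 79.86, S_uud = 43.56, S_udd = 23.76, S_ddd = 12.96
Terminal payoffs (K − S): max(-34.86, 0) = 0, max(1.44, 0) = 1.44, max(21.24, 0) = 21.24, max(32.04, 0) = 32.04
Node uu (S = 72.6): V_uu = 1/1.01·[0.8200·0.0000 + 0.1800·1.4400] = 0.2566
Node ud (S = 39.6): V_ud = 1/1.01·[0.8200·1.4400 + 0.1800·21.2400] = 4.9545
Node dd (S = 21.6): V_dd = 1/1.01·[0.8200·21.2400 + 0.1800·32.0400] = 22.9545
Node u (S = 66): V_u = 1/1.01·[0.8200·0.2566 + 0.1800·4.9545] = 1.0913
Node d (S = 36): V_d = 1/1.01·[0.8200·4.9545 + 0.1800·22.9545] = 8.1133
Node 0 (S = 60): V_0 = 1/1.01·[0.8200·1.0913 + 0.1800·8.1133] = 2.3320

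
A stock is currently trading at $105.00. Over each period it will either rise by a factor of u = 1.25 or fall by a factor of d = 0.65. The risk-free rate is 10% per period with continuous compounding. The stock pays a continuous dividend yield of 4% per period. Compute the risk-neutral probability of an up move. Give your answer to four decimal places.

p = 0.6864

Per-period risk-free factor R = e^0.1 = 1.1052; dividend-adjusted growth = e^(0.1−0.04) = 1.0618.
Risk-neutral probability p = (1.0618 − 0.65)/(1.25 − 0.65) = 0.4118/0.6000 = 0.6864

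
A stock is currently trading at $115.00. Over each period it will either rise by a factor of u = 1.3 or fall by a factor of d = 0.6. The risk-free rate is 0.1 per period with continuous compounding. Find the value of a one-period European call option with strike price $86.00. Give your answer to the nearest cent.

$41.47

Risk-neutral probability p = (e^0.1 − 0.6)/(1.3 − 0.6) = 0.5052/0.7000 = 0.7217
Terminal stock prices: S_u = 149.5, S_d = 69
Terminal payoffs (S − K): max(63.5, 0) = 63.5, max(-17, 0) = 0
Node 0 (S = 115): V_0 = e^(−0.1)·[0.7217·63.5000 + 0.2783·0.0000] = 41.4653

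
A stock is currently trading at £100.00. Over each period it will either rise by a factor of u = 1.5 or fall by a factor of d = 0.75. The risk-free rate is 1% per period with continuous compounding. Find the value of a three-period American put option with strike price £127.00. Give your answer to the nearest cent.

Risk-neutral probability p = (e^0.01 − 0.75)/(1.5 − 0.75) = 0.2601/0.7500 = 0.3467
Terminal stock prices: S_uuu = 337.5, S_uud = 168.8, S_udd = 84.38, S_ddd = 42.19
Terminal payoffs (K − S): max(-210.5, 0) = 0, max(-41.75, 0) = 0, max(42.62, 0) = 42.62, max(84.81, 0) = 84.81
Node uu (S = 225): continuation = e^(−0.01)·[0.3467·0.0000 + 0.6533·0.0000] = 0.0000; exercise value = 0.0000 ≤ continuation, so V_uu = 0.0000
Node ud (S = 112.5): continuation = e^(−0.01)·[0.3467·0.0000 + 0.6533·42.6250] = 27.5684; exercise value = 14.5000 ≤ continuation, so V_ud = 27.5684
Node dd (S = 56.25): continuation = e^(−0.01)·[0.3467·42.6250 + 0.6533·84.8125] = 69.4863; exercise value = 70.7500 > continuation, so V_dd = 70.7500 (exercise)
Node u (S = 150): continuation = e^(−0.01)·[0.3467·0.0000 + 0.6533·27.5684] = 17.8303; exercise value = 0.0000 ≤ continuation, so V_u = 17.8303
Node d (S = 75): continuation = e^(−0.01)·[0.3467·27.5684 + 0.6533·70.7500] = 55.2225; exercise value = 52.0000 ≤ continuation, so V_d = 55.2225
Node 0 (S = 100): continuation = e^(−0.01)·[0.3467·17.8303 + 0.6533·55.2225] = 41.8369; exercise value = 27.0000 ≤ continuation, so V_0 = 41.8369

£41.84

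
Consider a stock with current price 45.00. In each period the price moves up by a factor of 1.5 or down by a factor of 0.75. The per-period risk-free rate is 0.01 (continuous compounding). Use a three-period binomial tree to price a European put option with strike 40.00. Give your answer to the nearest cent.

Risk-neutral probability p = (e^0.01 − 0.75)/(1.5 − 0.75) = 0.2601/0.7500 = 0.3467
Terminal stock prices: S_uuu = 151.9, S_uud = 75.94, S_udd = 37.97, S_ddd = 18.98
Terminal payoffs (K − S): max(-111.9, 0) = 0, max(-35.94, 0) = 0, max(2.031, 0) = 2.031, max(21.02, 0) = 21.02
Node uu (S = 101.2): V_uu = e^(−0.01)·[0.3467·0.0000 + 0.6533·0.0000] = 0.0000
Node ud (S = 50.62): V_ud = e^(−0.01)·[0.3467·0.0000 + 0.6533·2.0312] = 1.3137
Node dd (S = 25.31): V_dd = e^(−0.01)·[0.3467·2.0312 + 0.6533·21.0156] = 14.2895
Node u (S = 67.5): V_u = e^(−0.01)·[0.3467·0.0000 + 0.6533·1.3137] = 0.8497
Node d (S = 33.75): V_d = e^(−0.01)·[0.3467·1.3137 + 0.6533·14.2895] = 9.6929
Node 0 (S = 45): V_0 = e^(−0.01)·[0.3467·0.8497 + 0.6533·9.6929] = 6.5608

6.56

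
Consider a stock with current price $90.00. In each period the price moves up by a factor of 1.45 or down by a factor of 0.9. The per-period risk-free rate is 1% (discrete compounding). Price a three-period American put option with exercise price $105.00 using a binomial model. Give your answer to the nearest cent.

Risk-neutral probability p = (1 + 0.01 − 0.9)/(1.45 − 0.9) = 0.1100/0.5500 = 0.2000
Terminal stock prices: S_uuu = 274.4, S_uud = 170.3, S_udd = 105.7, S_ddd = 65.61
Terminal payoffs (K − S): max(-169.4, 0) = 0, max(-65.3, 0) = 0, max(-0.705, 0) = 0, max(39.39, 0) = 39.39
Node uu (S = 189.2): continuation = 1/1.01·[0.2000·0.0000 + 0.8000·0.0000] = 0.0000; exercise value = 0.0000 ≤ continuation, so V_uu = 0.0000
Node ud (S = 117.5): continuation = 1/1.01·[0.2000·0.0000 + 0.8000·0.0000] = 0.0000; exercise value = 0.0000 ≤ continuation, so V_ud = 0.0000
Node dd (S = 72.9): continuation = 1/1.01·[0.2000·0.0000 + 0.8000·39.3900] = 31.2000; exercise value = 32.1000 > continuation, so V_dd = 32.1000 (exercise)
Node u (S = 130.5): continuation = 1/1.01·[0.2000·0.0000 + 0.8000·0.0000] = 0.0000; exercise value = 0.0000 ≤ continuation, so V_u = 0.0000
Node d (S = 81): continuation = 1/1.01·[0.2000·0.0000 + 0.8000·32.1000] = 25.4257; exercise value = 24.0000 ≤ continuation, so V_d = 25.4257
Node 0 (S = 90): continuation = 1/1.01·[0.2000·0.0000 + 0.8000·25.4257] = 20.1392; exercise value = 15.0000 ≤ continuation, so V_0 = 20.1392

$20.14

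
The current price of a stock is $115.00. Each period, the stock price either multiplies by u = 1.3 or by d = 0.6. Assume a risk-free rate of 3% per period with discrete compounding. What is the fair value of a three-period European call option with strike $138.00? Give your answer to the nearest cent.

Risk-neutral probability p = (1 + 0.03 − 0.6)/(1.3 − 0.6) = 0.4300/0.7000 = 0.6143
Terminal stock prices: S_uuu = 252.7, S_uud = 116.6, S_udd = 53.82, S_ddd = 24.84
Terminal payoffs (S − K): max(114.7, 0) = 114.7, max(-21.39, 0) = 0, max(-84.18, 0) = 0, max(-113.2, 0) = 0
Node uu (S = 194.4): V_uu = 1/1.03·[0.6143·114.6550 + 0.3857·0.0000] = 68.3795
Node ud (S = 89.7): V_ud = 1/1.03·[0.6143·0.0000 + 0.3857·0.0000] = 0.0000
Node dd (S = 41.4): V_dd = 1/1.03·[0.6143·0.0000 + 0.3857·0.0000] = 0.0000
Node u (S = 149.5): V_u = 1/1.03·[0.6143·68.3795 + 0.3857·0.0000] = 40.7811
Node d (S = 69): V_d = 1/1.03·[0.6143·0.0000 + 0.3857·0.0000] = 0.0000
Node 0 (S = 115): V_0 = 1/1.03·[0.6143·40.7811 + 0.3857·0.0000] = 24.3216

$24.32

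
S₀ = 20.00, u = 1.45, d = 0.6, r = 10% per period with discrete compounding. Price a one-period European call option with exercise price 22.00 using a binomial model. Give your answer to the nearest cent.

Risk-neutral probability p = (1 + 0.1 − 0.6)/(1.45 − 0.6) = 0.5000/0.8500 = 0.5882
Terminal stock prices: S_u = 29, S_d = 12
Terminal payoffs (S − K): max(7, 0) = 7, max(-10, 0) = 0
Node 0 (S = 20): V_0 = 1/1.1·[0.5882·7.0000 + 0.4118·0.0000] = 3.7433

3.74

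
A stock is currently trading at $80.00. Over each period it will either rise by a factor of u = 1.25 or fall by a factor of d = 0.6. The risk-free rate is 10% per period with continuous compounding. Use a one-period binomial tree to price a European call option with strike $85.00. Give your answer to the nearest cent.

$10.55

Risk-neutral probability p = (e^0.1 − 0.6)/(1.25 − 0.6) = 0.5052/0.6500 = 0.7772
Terminal stock prices: S_u = 100, S_d = 48
Terminal payoffs (S − K): max(15, 0) = 15, max(-37, 0) = 0
Node 0 (S = 80): V_0 = e^(−0.1)·[0.7772·15.0000 + 0.2228·0.0000] = 10.5484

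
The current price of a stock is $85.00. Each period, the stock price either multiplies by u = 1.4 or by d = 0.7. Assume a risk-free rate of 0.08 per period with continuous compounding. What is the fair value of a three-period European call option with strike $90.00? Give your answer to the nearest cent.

Risk-neutral probability p = (e^0.08 − 0.7)/(1.4 − 0.7) = 0.3833/0.7000 = 0.5476
Terminal stock prices: S_uuu = 233.2, S_uud = 116.6, S_udd = 58.31, S_ddd = 29.15
Terminal payoffs (S − K): max(143.2, 0) = 143.2, max(26.62, 0) = 26.62, max(-31.69, 0) = 0, max(-60.85, 0) = 0
Node uu (S = 166.6): V_uu = e^(−0.08)·[0.5476·143.2400 + 0.4524·26.6200] = 83.5195
Node ud (S = 83.3): V_ud = e^(−0.08)·[0.5476·26.6200 + 0.4524·0.0000] = 13.4552
Node dd (S = 41.65): V_dd = e^(−0.08)·[0.5476·0.0000 + 0.4524·0.0000] = 0.0000
Node u (S = 119): V_u = e^(−0.08)·[0.5476·83.5195 + 0.4524·13.4552] = 47.8351
Node d (S = 59.5): V_d = e^(−0.08)·[0.5476·13.4552 + 0.4524·0.0000] = 6.8010
Node 0 (S = 85): V_0 = e^(−0.08)·[0.5476·47.8351 + 0.4524·6.8010] = 27.0190

$27.02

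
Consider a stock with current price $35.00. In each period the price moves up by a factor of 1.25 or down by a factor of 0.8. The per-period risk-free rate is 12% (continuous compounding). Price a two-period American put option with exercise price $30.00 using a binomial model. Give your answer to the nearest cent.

$0.48

Risk-neutral probability p = (e^0.12 − 0.8)/(1.25 − 0.8) = 0.3275/0.4500 = 0.7278
Terminal stock prices: S_uu = 54.69, S_ud = 35, S_dd = 22.4
Terminal payoffs (K − S): max(-24.69, 0) = 0, max(-5, 0) = 0, max(7.6, 0) = 7.6
Node u (S = 43.75): continuation = e^(−0.12)·[0.7278·0.0000 + 0.2722·0.0000] = 0.0000; exercise value = 0.0000 ≤ continuation, so V_u = 0.0000
Node d (S = 28): continuation = e^(−0.12)·[0.7278·0.0000 + 0.2722·7.6000] = 1.8350; exercise value = 2.0000 > continuation, so V_d = 2.0000 (exercise)
Node 0 (S = 35): continuation = e^(−0.12)·[0.7278·0.0000 + 0.2722·2.0000] = 0.4829; exercise value = 0.0000 ≤ continuation, so V_0 = 0.4829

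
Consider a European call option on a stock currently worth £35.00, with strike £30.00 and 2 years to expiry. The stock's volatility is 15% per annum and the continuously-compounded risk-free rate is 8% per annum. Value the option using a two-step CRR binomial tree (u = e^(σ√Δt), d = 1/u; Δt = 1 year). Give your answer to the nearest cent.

£9.67

CRR parameters: u = e^(σ√Δt) = e^(0.15·√1) = 1.1618, d = 1/u = 0.8607
Per-period rate: rΔt = 0.08·1 = 0.08, so R = e^0.08 = 1.0833
Risk-neutral probability p = (e^0.08 − 0.8607)/(1.1618 − 0.8607) = 0.2226/0.3011 = 0.7392
Terminal stock prices: S_uu = 47.25, S_ud = 35, S_dd = 25.93
Terminal payoffs (S − K): max(17.25, 0) = 17.25, max(5, 0) = 5, max(-4.071, 0) = 0
Node u (S = 40.66): V_u = e^(−0.08)·[0.7392·17.2451 + 0.2608·5.0000] = 12.9707
Node d (S = 30.12): V_d = e^(−0.08)·[0.7392·5.0000 + 0.2608·0.0000] = 3.4116
Node 0 (S = 35): V_0 = e^(−0.08)·[0.7392·12.9707 + 0.2608·3.4116] = 9.6717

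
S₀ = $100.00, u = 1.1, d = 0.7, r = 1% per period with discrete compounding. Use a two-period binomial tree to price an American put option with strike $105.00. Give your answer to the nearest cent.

$12.58

Risk-neutral probability p = (1 + 0.01 − 0.7)/(1.1 − 0.7) = 0.3100/0.4000 = 0.7750
Terminal stock prices: S_uu = 121, S_ud = 77, S_dd = 49
Terminal payoffs (K − S): max(-16, 0) = 0, max(28, 0) = 28, max(56, 0) = 56
Node u (S = 110): continuation = 1/1.01·[0.7750·0.0000 + 0.2250·28.0000] = 6.2376; exercise value = 0.0000 ≤ continuation, so V_u = 6.2376
Node d (S = 70): continuation = 1/1.01·[0.7750·28.0000 + 0.2250·56.0000] = 33.9604; exercise value = 35.0000 > continuation, so V_d = 35.0000 (exercise)
Node 0 (S = 100): continuation = 1/1.01·[0.7750·6.2376 + 0.2250·35.0000] = 12.5833; exercise value = 5.0000 ≤ continuation, so V_0 = 12.5833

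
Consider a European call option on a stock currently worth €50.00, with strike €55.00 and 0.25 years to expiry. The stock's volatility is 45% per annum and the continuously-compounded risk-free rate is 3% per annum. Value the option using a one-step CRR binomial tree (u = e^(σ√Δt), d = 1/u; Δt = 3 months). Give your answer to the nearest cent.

CRR parameters: u = e^(σ√Δt) = e^(0.45·√0.25) = 1.2523, d = 1/u = 0.7985
Per-period rate: rΔt = 0.03·0.25 = 0.0075, so R = e^0.0075 = 1.0075
Risk-neutral probability p = (e^0.0075 − 0.7985)/(1.2523 − 0.7985) = 0.2090/0.4538 = 0.4606
Terminal stock prices: S_u = 62.62, S_d = 39.93
Terminal payoffs (S − K): max(7.616, 0) = 7.616, max(-15.07, 0) = 0
Node 0 (S = 50): V_0 = e^(−0.0075)·[0.4606·7.6161 + 0.5394·0.0000] = 3.4816

€3.48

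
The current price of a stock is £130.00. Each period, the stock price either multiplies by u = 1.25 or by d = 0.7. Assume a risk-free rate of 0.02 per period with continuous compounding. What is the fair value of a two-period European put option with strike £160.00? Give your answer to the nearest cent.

£37.77

Risk-neutral probability p = (e^0.02 − 0.7)/(1.25 − 0.7) = 0.3202/0.5500 = 0.5822
Terminal stock prices: S_uu = 203.1, S_ud = 113.7, S_dd = 63.7
Terminal payoffs (K − S): max(-43.12, 0) = 0, max(46.25, 0) = 46.25, max(96.3, 0) = 96.3
Node u (S = 162.5): V_u = e^(−0.02)·[0.5822·0.0000 + 0.4178·46.2500] = 18.9413
Node d (S = 91): V_d = e^(−0.02)·[0.5822·46.2500 + 0.4178·96.3000] = 65.8318
Node 0 (S = 130): V_0 = e^(−0.02)·[0.5822·18.9413 + 0.4178·65.8318] = 37.7699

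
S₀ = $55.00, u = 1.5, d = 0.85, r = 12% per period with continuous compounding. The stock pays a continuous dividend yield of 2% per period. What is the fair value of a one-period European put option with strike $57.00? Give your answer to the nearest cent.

$5.52

Per-period risk-free factor R = e^0.12 = 1.1275; dividend-adjusted growth = e^(0.12−0.02) = 1.1052.
Risk-neutral probability p = (1.1052 − 0.85)/(1.5 − 0.85) = 0.2552/0.6500 = 0.3926
Terminal stock prices: S_u = 82.5, S_d = 46.75
Terminal payoffs (K − S): max(-25.5, 0) = 0, max(10.25, 0) = 10.25
Node 0 (S = 55): V_0 = e^(−0.12)·[0.3926·0.0000 + 0.6074·10.2500] = 5.5221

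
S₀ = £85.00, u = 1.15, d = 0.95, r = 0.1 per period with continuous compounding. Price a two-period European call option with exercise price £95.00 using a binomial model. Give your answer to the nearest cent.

Risk-neutral probability p = (e^0.1 − 0.95)/(1.15 − 0.95) = 0.1552/0.2000 = 0.7759
Terminal stock prices: S_uu = 112.4, S_ud = 92.86, S_dd = 76.71
Terminal payoffs (S − K): max(17.41, 0) = 17.41, max(-2.138, 0) = 0, max(-18.29, 0) = 0
Node u (S = 97.75): V_u = e^(−0.1)·[0.7759·17.4125 + 0.2241·0.0000] = 12.2240
Node d (S = 80.75): V_d = e^(−0.1)·[0.7759·0.0000 + 0.2241·0.0000] = 0.0000
Node 0 (S = 85): V_0 = e^(−0.1)·[0.7759·12.2240 + 0.2241·0.0000] = 8.5815

£8.58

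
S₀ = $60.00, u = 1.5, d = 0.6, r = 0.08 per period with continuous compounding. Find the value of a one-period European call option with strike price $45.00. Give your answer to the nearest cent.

$22.31

Risk-neutral probability p = (e^0.08 − 0.6)/(1.5 − 0.6) = 0.4833/0.9000 = 0.5370
Terminal stock prices: S_u = 90, S_d = 36
Terminal payoffs (S − K): max(45, 0) = 45, max(-9, 0) = 0
Node 0 (S = 60): V_0 = e^(−0.08)·[0.5370·45.0000 + 0.4630·0.0000] = 22.3065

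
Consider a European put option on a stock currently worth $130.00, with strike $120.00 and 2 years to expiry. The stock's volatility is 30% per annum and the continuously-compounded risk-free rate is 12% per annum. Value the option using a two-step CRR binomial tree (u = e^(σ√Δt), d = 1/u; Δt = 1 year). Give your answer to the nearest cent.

$5.10

CRR parameters: u = e^(σ√Δt) = e^(0.3·√1) = 1.3499, d = 1/u = 0.7408
Per-period rate: rΔt = 0.12·1 = 0.12, so R = e^0.12 = 1.1275
Risk-neutral probability p = (e^0.12 − 0.7408)/(1.3499 − 0.7408) = 0.3867/0.6090 = 0.6349
Terminal stock prices: S_uu = 236.9, S_ud = 130, S_dd = 71.35
Terminal payoffs (K − S): max(-116.9, 0) = 0, max(-10, 0) = 0, max(48.65, 0) = 48.65
Node u (S = 175.5): V_u = e^(−0.12)·[0.6349·0.0000 + 0.3651·0.0000] = 0.0000
Node d (S = 96.31): V_d = e^(−0.12)·[0.6349·0.0000 + 0.3651·48.6545] = 15.7551
Node 0 (S = 130): V_0 = e^(−0.12)·[0.6349·0.0000 + 0.3651·15.7551] = 5.1018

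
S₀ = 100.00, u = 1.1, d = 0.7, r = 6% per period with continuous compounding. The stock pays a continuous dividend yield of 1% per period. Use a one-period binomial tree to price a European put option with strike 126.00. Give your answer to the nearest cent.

19.66

Per-period risk-free factor R = e^0.06 = 1.0618; dividend-adjusted growth = e^(0.06−0.01) = 1.0513.
Risk-neutral probability p = (1.0513 − 0.7)/(1.1 − 0.7) = 0.3513/0.4000 = 0.8782
Terminal stock prices: S_u = 110, S_d = 70
Terminal payoffs (K − S): max(16, 0) = 16, max(56, 0) = 56
Node 0 (S = 100): V_0 = e^(−0.06)·[0.8782·16.0000 + 0.1218·56.0000] = 19.6573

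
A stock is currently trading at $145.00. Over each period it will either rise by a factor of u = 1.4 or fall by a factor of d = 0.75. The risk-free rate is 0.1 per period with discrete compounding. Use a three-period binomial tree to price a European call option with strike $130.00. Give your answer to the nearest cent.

$56.50

Risk-neutral probability p = (1 + 0.1 − 0.75)/(1.4 − 0.75) = 0.3500/0.6500 = 0.5385
Terminal stock prices: S_uuu = 397.9, S_uud = 213.1, S_udd = 114.2, S_ddd = 61.17
Terminal payoffs (S − K): max(267.9, 0) = 267.9, max(83.15, 0) = 83.15, max(-15.81, 0) = 0, max(-68.83, 0) = 0
Node uu (S = 284.2): V_uu = 1/1.1·[0.5385·267.8800 + 0.4615·83.1500] = 166.0182
Node ud (S = 152.2): V_ud = 1/1.1·[0.5385·83.1500 + 0.4615·0.0000] = 40.7028
Node dd (S = 81.56): V_dd = 1/1.1·[0.5385·0.0000 + 0.4615·0.0000] = 0.0000
Node u (S = 203): V_u = 1/1.1·[0.5385·166.0182 + 0.4615·40.7028] = 98.3457
Node d (S = 108.8): V_d = 1/1.1·[0.5385·40.7028 + 0.4615·0.0000] = 19.9244
Node 0 (S = 145): V_0 = 1/1.1·[0.5385·98.3457 + 0.4615·19.9244] = 56.5012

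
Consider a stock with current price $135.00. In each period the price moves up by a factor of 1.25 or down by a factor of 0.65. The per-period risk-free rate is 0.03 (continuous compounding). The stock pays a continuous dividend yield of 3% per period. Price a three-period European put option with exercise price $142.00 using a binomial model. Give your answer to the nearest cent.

Per-period risk-free factor R = e^0.03 = 1.0305; dividend-adjusted growth = e^(0.03−0.03) = 1.0000.
Risk-neutral probability p = (1.0000 − 0.65)/(1.25 − 0.65) = 0.3500/0.6000 = 0.5833
Terminal stock prices: S_uuu = 263.7, S_uud = 137.1, S_udd = 71.3, S_ddd = 37.07
Terminal payoffs (K − S): max(-121.7, 0) = 0, max(4.891, 0) = 4.891, max(70.7, 0) = 70.7, max(104.9, 0) = 104.9
Node uu (S = 210.9): V_uu = e^(−0.03)·[0.5833·0.0000 + 0.4167·4.8906] = 1.9775
Node ud (S = 109.7): V_ud = e^(−0.03)·[0.5833·4.8906 + 0.4167·70.7031] = 31.3575
Node dd (S = 57.04): V_dd = e^(−0.03)·[0.5833·70.7031 + 0.4167·104.9256] = 82.4515
Node u (S = 168.8): V_u = e^(−0.03)·[0.5833·1.9775 + 0.4167·31.3575] = 13.7990
Node d (S = 87.75): V_d = e^(−0.03)·[0.5833·31.3575 + 0.4167·82.4515] = 51.0907
Node 0 (S = 135): V_0 = e^(−0.03)·[0.5833·13.7990 + 0.4167·51.0907] = 28.4701

$28.47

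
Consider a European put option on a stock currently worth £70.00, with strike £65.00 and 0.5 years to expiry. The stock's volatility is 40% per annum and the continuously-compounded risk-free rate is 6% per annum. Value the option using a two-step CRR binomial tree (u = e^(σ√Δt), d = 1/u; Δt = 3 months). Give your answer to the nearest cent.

CRR parameters: u = e^(σ√Δt) = e^(0.4·√0.25) = 1.2214, d = 1/u = 0.8187
Per-period rate: rΔt = 0.06·0.25 = 0.015, so R = e^0.015 = 1.0151
Risk-neutral probability p = (e^0.015 − 0.8187)/(1.2214 − 0.8187) = 0.1964/0.4027 = 0.4877
Terminal stock prices: S_uu = 104.4, S_ud = 70, S_dd = 46.92
Terminal payoffs (K − S): max(-39.43, 0) = 0, max(-5, 0) = 0, max(18.08, 0) = 18.08
Node u (S = 85.5): V_u = e^(−0.015)·[0.4877·0.0000 + 0.5123·0.0000] = 0.0000
Node d (S = 57.31): V_d = e^(−0.015)·[0.4877·0.0000 + 0.5123·18.0776] = 9.1233
Node 0 (S = 70): V_0 = e^(−0.015)·[0.4877·0.0000 + 0.5123·9.1233] = 4.6043

£4.60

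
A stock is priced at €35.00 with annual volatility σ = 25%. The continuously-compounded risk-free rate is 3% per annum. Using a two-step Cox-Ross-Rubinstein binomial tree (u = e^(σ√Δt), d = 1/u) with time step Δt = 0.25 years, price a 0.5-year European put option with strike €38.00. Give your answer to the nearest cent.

CRR parameters: u = e^(σ√Δt) = e^(0.25·√0.25) = 1.1331, d = 1/u = 0.8825
Per-period rate: rΔt = 0.03·0.25 = 0.0075, so R = e^0.0075 = 1.0075
Risk-neutral probability p = (e^0.0075 − 0.8825)/(1.1331 − 0.8825) = 0.1250/0.2507 = 0.4988
Terminal stock prices: S_uu = 44.94, S_ud = 35, S_dd = 27.26
Terminal payoffs (K − S): max(-6.941, 0) = 0, max(3, 0) = 3, max(10.74, 0) = 10.74
Node u (S = 39.66): V_u = e^(−0.0075)·[0.4988·0.0000 + 0.5012·3.0000] = 1.4923
Node d (S = 30.89): V_d = e^(−0.0075)·[0.4988·3.0000 + 0.5012·10.7420] = 6.8287
Node 0 (S = 35): V_0 = e^(−0.0075)·[0.4988·1.4923 + 0.5012·6.8287] = 4.1356

€4.14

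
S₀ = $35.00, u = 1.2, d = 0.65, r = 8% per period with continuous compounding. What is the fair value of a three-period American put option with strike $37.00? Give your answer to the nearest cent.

Risk-neutral probability p = (e^0.08 − 0.65)/(1.2 − 0.65) = 0.4333/0.5500 = 0.7878
Terminal stock prices: S_uuu = 60.48, S_uud = 32.76, S_udd = 17.75, S_ddd = 9.612
Terminal payoffs (K − S): max(-23.48, 0) = 0, max(4.24, 0) = 4.24, max(19.25, 0) = 19.25, max(27.39, 0) = 27.39
Node uu (S = 50.4): continuation = e^(−0.08)·[0.7878·0.0000 + 0.2122·4.2400] = 0.8306; exercise value = 0.0000 ≤ continuation, so V_uu = 0.8306
Node ud (S = 27.3): continuation = e^(−0.08)·[0.7878·4.2400 + 0.2122·19.2550] = 6.8553; exercise value = 9.7000 > continuation, so V_ud = 9.7000 (exercise)
Node dd (S = 14.79): continuation = e^(−0.08)·[0.7878·19.2550 + 0.2122·27.3881] = 19.3678; exercise value = 22.2125 > continuation, so V_dd = 22.2125 (exercise)
Node u (S = 42): continuation = e^(−0.08)·[0.7878·0.8306 + 0.2122·9.7000] = 2.5042; exercise value = 0.0000 ≤ continuation, so V_u = 2.5042
Node d (S = 22.75): continuation = e^(−0.08)·[0.7878·9.7000 + 0.2122·22.2125] = 11.4053; exercise value = 14.2500 > continuation, so V_d = 14.2500 (exercise)
Node 0 (S = 35): continuation = e^(−0.08)·[0.7878·2.5042 + 0.2122·14.2500] = 4.6125; exercise value = 2.0000 ≤ continuation, so V_0 = 4.6125

$4.61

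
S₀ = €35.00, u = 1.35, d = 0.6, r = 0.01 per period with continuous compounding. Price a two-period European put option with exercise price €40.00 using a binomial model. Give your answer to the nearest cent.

Risk-neutral probability p = (e^0.01 − 0.6)/(1.35 − 0.6) = 0.4101/0.7500 = 0.5467
Terminal stock prices: S_uu = 63.79, S_ud = 28.35, S_dd = 12.6
Terminal payoffs (K − S): max(-23.79, 0) = 0, max(11.65, 0) = 11.65, max(27.4, 0) = 27.4
Node u (S = 47.25): V_u = e^(−0.01)·[0.5467·0.0000 + 0.4533·11.6500] = 5.2280
Node d (S = 21): V_d = e^(−0.01)·[0.5467·11.6500 + 0.4533·27.4000] = 18.6020
Node 0 (S = 35): V_0 = e^(−0.01)·[0.5467·5.2280 + 0.4533·18.6020] = 11.1777

€11.18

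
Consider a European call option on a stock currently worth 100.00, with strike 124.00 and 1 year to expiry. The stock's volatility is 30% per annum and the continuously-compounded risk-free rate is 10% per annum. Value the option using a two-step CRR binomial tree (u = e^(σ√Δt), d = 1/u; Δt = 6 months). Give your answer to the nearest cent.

8.39

CRR parameters: u = e^(σ√Δt) = e^(0.3·√0.5) = 1.2363, d = 1/u = 0.8089
Per-period rate: rΔt = 0.1·0.5 = 0.05, so R = e^0.05 = 1.0513
Risk-neutral probability p = (e^0.05 − 0.8089)/(1.2363 − 0.8089) = 0.2424/0.4275 = 0.5671
Terminal stock prices: S_uu = 152.8, S_ud = 100, S_dd = 65.43
Terminal payoffs (S − K): max(28.85, 0) = 28.85, max(-24, 0) = 0, max(-58.57, 0) = 0
Node u (S = 123.6): V_u = e^(−0.05)·[0.5671·28.8465 + 0.4329·0.0000] = 15.5613
Node d (S = 80.89): V_d = e^(−0.05)·[0.5671·0.0000 + 0.4329·0.0000] = 0.0000
Node 0 (S = 100): V_0 = e^(−0.05)·[0.5671·15.5613 + 0.4329·0.0000] = 8.3946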